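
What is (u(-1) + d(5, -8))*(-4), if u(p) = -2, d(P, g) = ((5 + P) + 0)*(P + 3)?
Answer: -312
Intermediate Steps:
d(P, g) = (3 + P)*(5 + P) (d(P, g) = (5 + P)*(3 + P) = (3 + P)*(5 + P))
(u(-1) + d(5, -8))*(-4) = (-2 + (15 + 5**2 + 8*5))*(-4) = (-2 + (15 + 25 + 40))*(-4) = (-2 + 80)*(-4) = 78*(-4) = -312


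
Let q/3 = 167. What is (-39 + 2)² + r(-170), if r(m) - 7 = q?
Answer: 1877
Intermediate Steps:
q = 501 (q = 3*167 = 501)
r(m) = 508 (r(m) = 7 + 501 = 508)
(-39 + 2)² + r(-170) = (-39 + 2)² + 508 = (-37)² + 508 = 1369 + 508 = 1877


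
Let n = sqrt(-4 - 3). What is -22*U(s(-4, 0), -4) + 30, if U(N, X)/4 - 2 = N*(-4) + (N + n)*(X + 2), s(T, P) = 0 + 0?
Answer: -146 + 176*I*sqrt(7) ≈ -146.0 + 465.65*I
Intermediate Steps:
n = I*sqrt(7) (n = sqrt(-7) = I*sqrt(7) ≈ 2.6458*I)
s(T, P) = 0
U(N, X) = 8 - 16*N + 4*(2 + X)*(N + I*sqrt(7)) (U(N, X) = 8 + 4*(N*(-4) + (N + I*sqrt(7))*(X + 2)) = 8 + 4*(-4*N + (N + I*sqrt(7))*(2 + X)) = 8 + 4*(-4*N + (2 + X)*(N + I*sqrt(7))) = 8 + (-16*N + 4*(2 + X)*(N + I*sqrt(7))) = 8 - 16*N + 4*(2 + X)*(N + I*sqrt(7)))
-22*U(s(-4, 0), -4) + 30 = -22*(8 - 8*0 + 4*0*(-4) + 8*I*sqrt(7) + 4*I*(-4)*sqrt(7)) + 30 = -22*(8 + 0 + 0 + 8*I*sqrt(7) - 16*I*sqrt(7)) + 30 = -22*(8 - 8*I*sqrt(7)) + 30 = (-176 + 176*I*sqrt(7)) + 30 = -146 + 176*I*sqrt(7)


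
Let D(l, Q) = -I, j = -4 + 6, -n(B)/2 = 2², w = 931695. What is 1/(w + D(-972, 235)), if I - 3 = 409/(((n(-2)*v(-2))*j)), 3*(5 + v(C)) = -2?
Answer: 272/253418997 ≈ 1.0733e-6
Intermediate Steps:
n(B) = -8 (n(B) = -2*2² = -2*4 = -8)
v(C) = -17/3 (v(C) = -5 + (⅓)*(-2) = -5 - ⅔ = -17/3)
j = 2
I = 2043/272 (I = 3 + 409/((-8*(-17/3)*2)) = 3 + 409/(((136/3)*2)) = 3 + 409/(272/3) = 3 + 409*(3/272) = 3 + 1227/272 = 2043/272 ≈ 7.5110)
D(l, Q) = -2043/272 (D(l, Q) = -1*2043/272 = -2043/272)
1/(w + D(-972, 235)) = 1/(931695 - 2043/272) = 1/(253418997/272) = 272/253418997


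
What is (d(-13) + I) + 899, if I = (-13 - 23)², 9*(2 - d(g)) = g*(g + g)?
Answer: 19435/9 ≈ 2159.4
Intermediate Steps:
d(g) = 2 - 2*g²/9 (d(g) = 2 - g*(g + g)/9 = 2 - g*2*g/9 = 2 - 2*g²/9)
I = 1296 (I = (-36)² = 1296)
(d(-13) + I) + 899 = ((2 - 2/9*(-13)²) + 1296) + 899 = ((2 - 2/9*169) + 1296) + 899 = ((2 - 338/9) + 1296) + 899 = (-320/9 + 1296) + 899 = 11344/9 + 899 = 19435/9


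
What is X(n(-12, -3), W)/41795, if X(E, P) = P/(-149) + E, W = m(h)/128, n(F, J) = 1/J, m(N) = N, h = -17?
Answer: -19021/2391342720 ≈ -7.9541e-6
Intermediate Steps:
W = -17/128 ≈ -0.13281
X(E, P) = E - P/149 (X(E, P) = -P/149 + E = E - P/149)
X(n(-12, -3), W)/41795 = (1/(-3) - 1/149*(-17/128))/41795 = (-⅓ + 17/19072)*(1/41795) = -19021/57216*1/41795 = -19021/2391342720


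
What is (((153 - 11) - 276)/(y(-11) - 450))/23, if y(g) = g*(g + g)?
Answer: 67/2392 ≈ 0.028010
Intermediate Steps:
y(g) = 2*g² (y(g) = g*(2*g) = 2*g²)
(((153 - 11) - 276)/(y(-11) - 450))/23 = (((153 - 11) - 276)/(2*(-11)² - 450))/23 = ((142 - 276)/(2*121 - 450))/23 = (-134/(242 - 450))/23 = (-134/(-208))/23 = (-134*(-1/208))/23 = (1/23)*(67/104) = 67/2392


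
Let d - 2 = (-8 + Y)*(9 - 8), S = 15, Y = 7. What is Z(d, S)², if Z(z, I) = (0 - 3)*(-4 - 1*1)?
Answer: 225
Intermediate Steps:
d = 1 (d = 2 + (-8 + 7)*(9 - 8) = 2 - 1*1 = 2 - 1 = 1)
Z(z, I) = 15 (Z(z, I) = -3*(-4 - 1) = -3*(-5) = 15)
Z(d, S)² = 15² = 225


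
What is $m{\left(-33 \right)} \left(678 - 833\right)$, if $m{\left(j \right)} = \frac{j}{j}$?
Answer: $-155$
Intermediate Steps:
$m{\left(j \right)} = 1$
$m{\left(-33 \right)} \left(678 - 833\right) = 1 \left(678 - 833\right) = 1 \left(-155\right) = -155$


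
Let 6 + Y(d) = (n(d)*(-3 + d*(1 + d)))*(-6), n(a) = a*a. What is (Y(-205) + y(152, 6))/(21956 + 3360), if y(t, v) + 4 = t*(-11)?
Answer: -2636039558/6329 ≈ -4.1650e+5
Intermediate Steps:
n(a) = a²
y(t, v) = -4 - 11*t (y(t, v) = -4 + t*(-11) = -4 - 11*t)
Y(d) = -6 - 6*d²*(-3 + d*(1 + d)) (Y(d) = -6 + (d²*(-3 + d*(1 + d)))*(-6) = -6 - 6*d²*(-3 + d*(1 + d)))
(Y(-205) + y(152, 6))/(21956 + 3360) = ((-6 - 6*(-205)³ - 6*(-205)⁴ + 18*(-205)²) + (-4 - 11*152))/(21956 + 3360) = ((-6 - 6*(-8615125) - 6*1766100625 + 18*42025) + (-4 - 1672))/25316 = ((-6 + 51690750 - 10596603750 + 756450) - 1676)*(1/25316) = (-10544156556 - 1676)*(1/25316) = -10544158232*1/25316 = -2636039558/6329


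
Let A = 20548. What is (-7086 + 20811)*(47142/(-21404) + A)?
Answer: 3017868440625/10702 ≈ 2.8199e+8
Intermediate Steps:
(-7086 + 20811)*(47142/(-21404) + A) = (-7086 + 20811)*(47142/(-21404) + 20548) = 13725*(47142*(-1/21404) + 20548) = 13725*(-23571/10702 + 20548) = 13725*(219881125/10702) = 3017868440625/10702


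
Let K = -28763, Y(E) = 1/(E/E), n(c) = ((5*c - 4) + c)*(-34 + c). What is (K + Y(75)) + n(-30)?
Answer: -16986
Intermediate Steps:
n(c) = (-34 + c)*(-4 + 6*c) (n(c) = ((-4 + 5*c) + c)*(-34 + c) = (-4 + 6*c)*(-34 + c) = (-34 + c)*(-4 + 6*c))
Y(E) = 1 (Y(E) = 1/1 = 1)
(K + Y(75)) + n(-30) = (-28763 + 1) + (136 - 208*(-30) + 6*(-30)²) = -28762 + (136 + 6240 + 6*900) = -28762 + (136 + 6240 + 5400) = -28762 + 11776 = -16986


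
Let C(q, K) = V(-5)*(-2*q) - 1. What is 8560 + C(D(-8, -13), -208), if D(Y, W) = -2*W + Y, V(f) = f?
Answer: 8739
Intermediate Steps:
D(Y, W) = Y - 2*W
C(q, K) = -1 + 10*q (C(q, K) = -(-10)*q - 1 = 10*q - 1 = -1 + 10*q)
8560 + C(D(-8, -13), -208) = 8560 + (-1 + 10*(-8 - 2*(-13))) = 8560 + (-1 + 10*(-8 + 26)) = 8560 + (-1 + 10*18) = 8560 + (-1 + 180) = 8560 + 179 = 8739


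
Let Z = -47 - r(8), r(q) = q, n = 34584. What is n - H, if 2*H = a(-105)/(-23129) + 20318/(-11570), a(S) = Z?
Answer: 4627500273428/133801265 ≈ 34585.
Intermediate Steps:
Z = -55 (Z = -47 - 1*8 = -47 - 8 = -55)
a(S) = -55
H = -117324668/133801265 (H = (-55/(-23129) + 20318/(-11570))/2 = (-55*(-1/23129) + 20318*(-1/11570))/2 = (55/23129 - 10159/5785)/2 = (½)*(-234649336/133801265) = -117324668/133801265 ≈ -0.87686)
n - H = 34584 - 1*(-117324668/133801265) = 34584 + 117324668/133801265 = 4627500273428/133801265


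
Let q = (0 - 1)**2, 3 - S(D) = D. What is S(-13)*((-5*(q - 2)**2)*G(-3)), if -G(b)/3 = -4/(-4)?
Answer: 240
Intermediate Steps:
S(D) = 3 - D
q = 1 (q = (-1)**2 = 1)
G(b) = -3 (G(b) = -3*(-4)/(-4) = -(-3)*(-4)/4 = -3*1 = -3)
S(-13)*((-5*(q - 2)**2)*G(-3)) = (3 - 1*(-13))*(-5*(1 - 2)**2*(-3)) = (3 + 13)*(-5*(-1)**2*(-3)) = 16*(-5*1*(-3)) = 16*(-5*(-3)) = 16*15 = 240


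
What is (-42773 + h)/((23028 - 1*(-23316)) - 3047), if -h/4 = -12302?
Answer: 6435/43297 ≈ 0.14862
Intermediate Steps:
h = 49208 (h = -4*(-12302) = 49208)
(-42773 + h)/((23028 - 1*(-23316)) - 3047) = (-42773 + 49208)/((23028 - 1*(-23316)) - 3047) = 6435/((23028 + 23316) - 3047) = 6435/(46344 - 3047) = 6435/43297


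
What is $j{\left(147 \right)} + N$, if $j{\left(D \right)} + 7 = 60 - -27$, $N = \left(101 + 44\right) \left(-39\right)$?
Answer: $-5575$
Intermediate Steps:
$N = -5655$ ($N = 145 \left(-39\right) = -5655$)
$j{\left(D \right)} = 80$ ($j{\left(D \right)} = -7 + \left(60 - -27\right) = -7 + \left(60 + 27\right) = -7 + 87 = 80$)
$j{\left(147 \right)} + N = 80 - 5655 = -5575$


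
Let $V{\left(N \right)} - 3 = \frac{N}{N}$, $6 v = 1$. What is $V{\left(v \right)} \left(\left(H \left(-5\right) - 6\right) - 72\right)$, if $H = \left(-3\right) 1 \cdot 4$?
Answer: $-72$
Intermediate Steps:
$v = \frac{1}{6}$ ($v = \frac{1}{6} \cdot 1 = \frac{1}{6} \approx 0.16667$)
$H = -12$ ($H = \left(-3\right) 4 = -12$)
$V{\left(N \right)} = 4$ ($V{\left(N \right)} = 3 + \frac{N}{N} = 3 + 1 = 4$)
$V{\left(v \right)} \left(\left(H \left(-5\right) - 6\right) - 72\right) = 4 \left(\left(\left(-12\right) \left(-5\right) - 6\right) - 72\right) = 4 \left(\left(60 - 6\right) - 72\right) = 4 \left(54 - 72\right) = 4 \left(-18\right) = -72$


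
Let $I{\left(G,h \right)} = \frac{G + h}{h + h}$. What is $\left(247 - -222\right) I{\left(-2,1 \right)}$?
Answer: $- \frac{469}{2} \approx -234.5$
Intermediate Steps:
$I{\left(G,h \right)} = \frac{G + h}{2 h}$
$\left(247 - -222\right) I{\left(-2,1 \right)} = \left(247 - -222\right) \frac{-2 + 1}{2 \cdot 1} = \left(247 + 222\right) \frac{1}{2} \cdot 1 \left(-1\right) = 469 \left(- \frac{1}{2}\right) = - \frac{469}{2}$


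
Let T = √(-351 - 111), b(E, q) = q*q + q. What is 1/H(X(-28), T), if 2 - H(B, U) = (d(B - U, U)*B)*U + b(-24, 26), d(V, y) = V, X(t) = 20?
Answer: I/(20*(-497*I + 20*√462)) ≈ -5.7549e-5 + 4.9777e-5*I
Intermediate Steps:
b(E, q) = q + q² (b(E, q) = q² + q = q + q²)
T = I*√462 (T = √(-462) = I*√462 ≈ 21.494*I)
H(B, U) = -700 - B*U*(B - U) (H(B, U) = 2 - (((B - U)*B)*U + 26*(1 + 26)) = 2 - ((B*(B - U))*U + 26*27) = 2 - (B*U*(B - U) + 702) = 2 - (702 + B*U*(B - U)) = 2 + (-702 - B*U*(B - U)) = -700 - B*U*(B - U))
1/H(X(-28), T) = 1/(-700 - 1*20*I*√462*(20 - I*√462)) = 1/(-700 - 20*I*√462*(20 - I*√462))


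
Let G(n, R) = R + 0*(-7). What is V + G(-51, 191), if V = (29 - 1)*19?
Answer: 723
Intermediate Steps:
G(n, R) = R (G(n, R) = R + 0 = R)
V = 532 (V = 28*19 = 532)
V + G(-51, 191) = 532 + 191 = 723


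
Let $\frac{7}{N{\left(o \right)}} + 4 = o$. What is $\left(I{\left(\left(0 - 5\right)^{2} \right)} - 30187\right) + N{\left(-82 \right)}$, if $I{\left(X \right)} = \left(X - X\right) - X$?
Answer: $- \frac{2598239}{86} \approx -30212.0$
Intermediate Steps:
$N{\left(o \right)} = \frac{7}{-4 + o}$
$I{\left(X \right)} = - X$ ($I{\left(X \right)} = 0 - X = - X$)
$\left(I{\left(\left(0 - 5\right)^{2} \right)} - 30187\right) + N{\left(-82 \right)} = \left(- \left(0 - 5\right)^{2} - 30187\right) + \frac{7}{-4 - 82} = \left(- \left(-5\right)^{2} - 30187\right) + \frac{7}{-86} = \left(\left(-1\right) 25 - 30187\right) + 7 \left(- \frac{1}{86}\right) = \left(-25 - 30187\right) - \frac{7}{86} = -30212 - \frac{7}{86} = - \frac{2598239}{86}$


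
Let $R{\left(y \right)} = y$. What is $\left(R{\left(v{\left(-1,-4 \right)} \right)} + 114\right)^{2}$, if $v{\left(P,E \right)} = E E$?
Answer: $16900$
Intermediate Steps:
$v{\left(P,E \right)} = E^{2}$
$\left(R{\left(v{\left(-1,-4 \right)} \right)} + 114\right)^{2} = \left(\left(-4\right)^{2} + 114\right)^{2} = \left(16 + 114\right)^{2} = 130^{2} = 16900$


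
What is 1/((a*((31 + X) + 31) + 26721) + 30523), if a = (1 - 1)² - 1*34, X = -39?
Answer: 1/56462 ≈ 1.7711e-5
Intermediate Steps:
a = -34 (a = 0² - 34 = 0 - 34 = -34)
1/((a*((31 + X) + 31) + 26721) + 30523) = 1/((-34*((31 - 39) + 31) + 26721) + 30523) = 1/((-34*(-8 + 31) + 26721) + 30523) = 1/((-34*23 + 26721) + 30523) = 1/((-782 + 26721) + 30523) = 1/(25939 + 30523) = 1/56462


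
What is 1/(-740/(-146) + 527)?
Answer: 73/38841 ≈ 0.0018795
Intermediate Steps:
1/(-740/(-146) + 527) = 1/(-740*(-1/146) + 527) = 1/(370/73 + 527) = 1/(38841/73) = 73/38841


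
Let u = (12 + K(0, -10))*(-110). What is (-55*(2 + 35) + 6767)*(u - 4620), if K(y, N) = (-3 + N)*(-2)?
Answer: -41641600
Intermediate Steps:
K(y, N) = 6 - 2*N
u = -4180 (u = (12 + (6 - 2*(-10)))*(-110) = (12 + (6 + 20))*(-110) = (12 + 26)*(-110) = 38*(-110) = -4180)
(-55*(2 + 35) + 6767)*(u - 4620) = (-55*(2 + 35) + 6767)*(-4180 - 4620) = (-55*37 + 6767)*(-8800) = (-2035 + 6767)*(-8800) = 4732*(-8800) = -41641600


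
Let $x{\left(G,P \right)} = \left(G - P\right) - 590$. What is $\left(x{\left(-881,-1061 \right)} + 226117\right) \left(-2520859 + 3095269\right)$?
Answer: $129648357870$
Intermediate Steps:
$x{\left(G,P \right)} = -590 + G - P$ ($x{\left(G,P \right)} = \left(G - P\right) - 590 = -590 + G - P$)
$\left(x{\left(-881,-1061 \right)} + 226117\right) \left(-2520859 + 3095269\right) = \left(\left(-590 - 881 - -1061\right) + 226117\right) \left(-2520859 + 3095269\right) = \left(\left(-590 - 881 + 1061\right) + 226117\right) 574410 = \left(-410 + 226117\right) 574410 = 225707 \cdot 574410 = 129648357870$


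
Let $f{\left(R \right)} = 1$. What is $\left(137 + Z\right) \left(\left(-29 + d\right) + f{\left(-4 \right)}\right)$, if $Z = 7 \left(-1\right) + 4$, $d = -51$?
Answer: $-10586$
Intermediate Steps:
$Z = -3$ ($Z = -7 + 4 = -3$)
$\left(137 + Z\right) \left(\left(-29 + d\right) + f{\left(-4 \right)}\right) = \left(137 - 3\right) \left(\left(-29 - 51\right) + 1\right) = 134 \left(-80 + 1\right) = 134 \left(-79\right) = -10586$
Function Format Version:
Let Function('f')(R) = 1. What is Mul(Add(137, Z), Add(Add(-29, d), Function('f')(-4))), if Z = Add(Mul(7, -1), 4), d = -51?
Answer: -10586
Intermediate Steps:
Z = -3 (Z = Add(-7, 4) = -3)
Mul(Add(137, Z), Add(Add(-29, d), Function('f')(-4))) = Mul(Add(137, -3), Add(Add(-29, -51), 1)) = Mul(134, Add(-80, 1)) = Mul(134, -79) = -10586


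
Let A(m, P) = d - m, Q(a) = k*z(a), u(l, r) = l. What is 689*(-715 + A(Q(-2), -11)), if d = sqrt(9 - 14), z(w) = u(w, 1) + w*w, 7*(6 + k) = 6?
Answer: -3398837/7 + 689*I*sqrt(5) ≈ -4.8555e+5 + 1540.7*I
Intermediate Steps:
k = -36/7 (k = -6 + (1/7)*6 = -6 + 6/7 = -36/7 ≈ -5.1429)
z(w) = w + w**2 (z(w) = w + w*w = w + w**2)
Q(a) = -36*a*(1 + a)/7
d = I*sqrt(5) (d = sqrt(-5) = I*sqrt(5) ≈ 2.2361*I)
A(m, P) = -m + I*sqrt(5) (A(m, P) = I*sqrt(5) - m = -m + I*sqrt(5))
689*(-715 + A(Q(-2), -11)) = 689*(-715 + (-36*(-2)*(-1 - 1*(-2))/7 + I*sqrt(5))) = 689*(-715 + (-36*(-2)*(-1 + 2)/7 + I*sqrt(5))) = 689*(-715 + (-36*(-2)/7 + I*sqrt(5))) = 689*(-715 + (-1*(-72/7) + I*sqrt(5))) = 689*(-715 + (72/7 + I*sqrt(5))) = 689*(-4933/7 + I*sqrt(5)) = -3398837/7 + 689*I*sqrt(5)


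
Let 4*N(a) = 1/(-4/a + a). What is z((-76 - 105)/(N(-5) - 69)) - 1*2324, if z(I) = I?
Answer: -13466320/5801 ≈ -2321.4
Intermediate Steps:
N(a) = 1/(4*(a - 4/a)) (N(a) = 1/(4*(-4/a + a)) = 1/(4*(a - 4/a)))
z((-76 - 105)/(N(-5) - 69)) - 1*2324 = (-76 - 105)/((¼)*(-5)/(-4 + (-5)²) - 69) - 1*2324 = -181/((¼)*(-5)/(-4 + 25) - 69) - 2324 = -181/((¼)*(-5)/21 - 69) - 2324 = -181/((¼)*(-5)*(1/21) - 69) - 2324 = -181/(-5/84 - 69) - 2324 = -181/(-5801/84) - 2324 = -181*(-84/5801) - 2324 = 15204/5801 - 2324 = -13466320/5801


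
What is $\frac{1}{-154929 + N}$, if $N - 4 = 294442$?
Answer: $\frac{1}{139517} \approx 7.1676 \cdot 10^{-6}$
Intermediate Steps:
$N = 294446$ ($N = 4 + 294442 = 294446$)
$\frac{1}{-154929 + N} = \frac{1}{-154929 + 294446} = \frac{1}{139517}$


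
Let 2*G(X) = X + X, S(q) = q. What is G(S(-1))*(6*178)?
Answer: -1068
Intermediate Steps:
G(X) = X (G(X) = (X + X)/2 = (2*X)/2 = X)
G(S(-1))*(6*178) = -6*178 = -1*1068 = -1068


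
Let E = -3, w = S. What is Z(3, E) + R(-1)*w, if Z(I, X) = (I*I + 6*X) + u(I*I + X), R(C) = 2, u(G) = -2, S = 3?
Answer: -5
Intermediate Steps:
w = 3
Z(I, X) = -2 + I² + 6*X (Z(I, X) = (I*I + 6*X) - 2 = (I² + 6*X) - 2 = -2 + I² + 6*X)
Z(3, E) + R(-1)*w = (-2 + 3² + 6*(-3)) + 2*3 = (-2 + 9 - 18) + 6 = -11 + 6 = -5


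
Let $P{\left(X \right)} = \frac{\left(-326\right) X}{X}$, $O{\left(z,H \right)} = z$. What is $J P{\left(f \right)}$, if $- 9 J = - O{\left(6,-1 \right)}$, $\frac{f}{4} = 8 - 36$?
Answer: $- \frac{652}{3} \approx -217.33$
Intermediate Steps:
$f = -112$ ($f = 4 \left(8 - 36\right) = 4 \left(-28\right) = -112$)
$J = \frac{2}{3}$ ($J = - \frac{\left(-1\right) 6}{9} = \left(- \frac{1}{9}\right) \left(-6\right) = \frac{2}{3} \approx 0.66667$)
$P{\left(X \right)} = -326$
$J P{\left(f \right)} = \frac{2}{3} \left(-326\right) = - \frac{652}{3}$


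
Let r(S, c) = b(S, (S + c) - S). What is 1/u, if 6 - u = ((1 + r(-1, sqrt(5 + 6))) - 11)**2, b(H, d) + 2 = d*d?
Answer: 1/5 ≈ 0.20000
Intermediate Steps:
b(H, d) = -2 + d**2 (b(H, d) = -2 + d*d = -2 + d**2)
r(S, c) = -2 + c**2 (r(S, c) = -2 + ((S + c) - S)**2 = -2 + c**2)
u = 5 (u = 6 - ((1 + (-2 + (sqrt(5 + 6))**2)) - 11)**2 = 6 - ((1 + (-2 + (sqrt(11))**2)) - 11)**2 = 6 - ((1 + (-2 + 11)) - 11)**2 = 6 - ((1 + 9) - 11)**2 = 6 - (10 - 11)**2 = 6 - 1*(-1)**2 = 6 - 1*1 = 6 - 1 = 5)
1/u = 1/5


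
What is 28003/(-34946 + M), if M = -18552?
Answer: -28003/53498 ≈ -0.52344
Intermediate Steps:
28003/(-34946 + M) = 28003/(-34946 - 18552) = 28003/(-53498) = 28003*(-1/53498) = -28003/53498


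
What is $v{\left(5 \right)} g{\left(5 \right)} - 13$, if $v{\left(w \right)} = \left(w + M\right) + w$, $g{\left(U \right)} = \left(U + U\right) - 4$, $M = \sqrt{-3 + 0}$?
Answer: $47 + 6 i \sqrt{3} \approx 47.0 + 10.392 i$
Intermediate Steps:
$M = i \sqrt{3}$ ($M = \sqrt{-3} = i \sqrt{3} \approx 1.732 i$)
$g{\left(U \right)} = -4 + 2 U$ ($g{\left(U \right)} = 2 U - 4 = -4 + 2 U$)
$v{\left(w \right)} = 2 w + i \sqrt{3}$ ($v{\left(w \right)} = \left(w + i \sqrt{3}\right) + w = 2 w + i \sqrt{3}$)
$v{\left(5 \right)} g{\left(5 \right)} - 13 = \left(2 \cdot 5 + i \sqrt{3}\right) \left(-4 + 2 \cdot 5\right) - 13 = \left(10 + i \sqrt{3}\right) \left(-4 + 10\right) - 13 = \left(10 + i \sqrt{3}\right) 6 - 13 = \left(60 + 6 i \sqrt{3}\right) - 13 = 47 + 6 i \sqrt{3}$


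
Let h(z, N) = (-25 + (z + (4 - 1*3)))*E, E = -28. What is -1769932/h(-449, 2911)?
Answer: -442483/3311 ≈ -133.64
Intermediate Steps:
h(z, N) = 672 - 28*z (h(z, N) = (-25 + (z + (4 - 1*3)))*(-28) = (-25 + (z + (4 - 3)))*(-28) = (-25 + (z + 1))*(-28) = (-25 + (1 + z))*(-28) = (-24 + z)*(-28) = 672 - 28*z)
-1769932/h(-449, 2911) = -1769932/(672 - 28*(-449)) = -1769932/(672 + 12572) = -1769932/13244 = -1769932*1/13244 = -442483/3311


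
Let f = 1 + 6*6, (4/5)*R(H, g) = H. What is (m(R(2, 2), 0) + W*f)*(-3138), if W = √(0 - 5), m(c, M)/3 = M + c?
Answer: -23535 - 116106*I*√5 ≈ -23535.0 - 2.5962e+5*I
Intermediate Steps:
R(H, g) = 5*H/4
m(c, M) = 3*M + 3*c (m(c, M) = 3*(M + c) = 3*M + 3*c)
W = I*√5 (W = √(-5) = I*√5 ≈ 2.2361*I)
f = 37 (f = 1 + 36 = 37)
(m(R(2, 2), 0) + W*f)*(-3138) = ((3*0 + 3*((5/4)*2)) + (I*√5)*37)*(-3138) = ((0 + 3*(5/2)) + 37*I*√5)*(-3138) = ((0 + 15/2) + 37*I*√5)*(-3138) = (15/2 + 37*I*√5)*(-3138) = -23535 - 116106*I*√5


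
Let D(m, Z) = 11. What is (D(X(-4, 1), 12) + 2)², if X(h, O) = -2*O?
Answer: 169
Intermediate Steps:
(D(X(-4, 1), 12) + 2)² = (11 + 2)² = 13² = 169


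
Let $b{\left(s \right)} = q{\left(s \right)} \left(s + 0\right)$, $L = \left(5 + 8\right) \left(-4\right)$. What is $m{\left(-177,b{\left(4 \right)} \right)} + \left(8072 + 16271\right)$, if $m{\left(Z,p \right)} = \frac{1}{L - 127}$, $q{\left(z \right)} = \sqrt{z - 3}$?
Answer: $\frac{4357396}{179} \approx 24343.0$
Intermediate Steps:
$L = -52$ ($L = 13 \left(-4\right) = -52$)
$q{\left(z \right)} = \sqrt{-3 + z}$
$b{\left(s \right)} = s \sqrt{-3 + s}$ ($b{\left(s \right)} = \sqrt{-3 + s} \left(s + 0\right) = \sqrt{-3 + s} s = s \sqrt{-3 + s}$)
$m{\left(Z,p \right)} = - \frac{1}{179}$ ($m{\left(Z,p \right)} = \frac{1}{-52 - 127} = \frac{1}{-179} = - \frac{1}{179}$)
$m{\left(-177,b{\left(4 \right)} \right)} + \left(8072 + 16271\right) = - \frac{1}{179} + \left(8072 + 16271\right) = - \frac{1}{179} + 24343 = \frac{4357396}{179}$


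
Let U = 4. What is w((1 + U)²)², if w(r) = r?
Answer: 625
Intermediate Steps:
w((1 + U)²)² = ((1 + 4)²)² = (5²)² = 25² = 625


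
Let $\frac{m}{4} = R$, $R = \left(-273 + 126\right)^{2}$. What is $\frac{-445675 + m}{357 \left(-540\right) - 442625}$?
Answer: $\frac{359239}{635405} \approx 0.56537$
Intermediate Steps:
$R = 21609$ ($R = \left(-147\right)^{2} = 21609$)
$m = 86436$ ($m = 4 \cdot 21609 = 86436$)
$\frac{-445675 + m}{357 \left(-540\right) - 442625} = \frac{-445675 + 86436}{357 \left(-540\right) - 442625} = - \frac{359239}{-192780 - 442625} = - \frac{359239}{-635405} = \left(-359239\right) \left(- \frac{1}{635405}\right) = \frac{359239}{635405}$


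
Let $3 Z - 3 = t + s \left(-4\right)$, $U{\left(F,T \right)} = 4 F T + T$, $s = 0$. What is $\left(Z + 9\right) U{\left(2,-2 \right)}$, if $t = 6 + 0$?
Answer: $-216$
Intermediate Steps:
$t = 6$
$U{\left(F,T \right)} = T + 4 F T$ ($U{\left(F,T \right)} = 4 F T + T = T + 4 F T$)
$Z = 3$ ($Z = 1 + \frac{6 + 0 \left(-4\right)}{3} = 1 + \frac{6 + 0}{3} = 1 + \frac{1}{3} \cdot 6 = 1 + 2 = 3$)
$\left(Z + 9\right) U{\left(2,-2 \right)} = \left(3 + 9\right) \left(- 2 \left(1 + 4 \cdot 2\right)\right) = 12 \left(- 2 \left(1 + 8\right)\right) = 12 \left(\left(-2\right) 9\right) = 12 \left(-18\right) = -216$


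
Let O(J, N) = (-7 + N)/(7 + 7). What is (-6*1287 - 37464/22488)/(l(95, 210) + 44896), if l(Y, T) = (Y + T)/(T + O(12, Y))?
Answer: -10956931550/63692274223 ≈ -0.17203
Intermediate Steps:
O(J, N) = -½ + N/14 (O(J, N) = (-7 + N)/14 = (-7 + N)*(1/14) = -½ + N/14)
l(Y, T) = (T + Y)/(-½ + T + Y/14) (l(Y, T) = (Y + T)/(T + (-½ + Y/14)) = (T + Y)/(-½ + T + Y/14))
(-6*1287 - 37464/22488)/(l(95, 210) + 44896) = (-6*1287 - 37464/22488)/(14*(210 + 95)/(-7 + 95 + 14*210) + 44896) = (-7722 - 37464*1/22488)/(14*305/(-7 + 95 + 2940) + 44896) = (-7722 - 1561/937)/(14*305/3028 + 44896) = -7237075/(937*(14*(1/3028)*305 + 44896)) = -7237075/(937*(2135/1514 + 44896)) = -7237075/(937*67974679/1514) = -7237075/937*1514/67974679 = -10956931550/63692274223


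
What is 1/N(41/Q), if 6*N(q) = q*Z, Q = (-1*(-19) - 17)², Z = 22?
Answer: 12/451 ≈ 0.026608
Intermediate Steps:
Q = 4 (Q = (19 - 17)² = 2² = 4)
N(q) = 11*q/3 (N(q) = (q*22)/6 = (22*q)/6 = 11*q/3)
1/N(41/Q) = 1/(11*(41/4)/3) = 1/(11*(41*(¼))/3) = 1/((11/3)*(41/4)) = 1/(451/12) = 12/451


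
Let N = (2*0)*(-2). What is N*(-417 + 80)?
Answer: 0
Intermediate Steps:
N = 0 (N = 0*(-2) = 0)
N*(-417 + 80) = 0*(-417 + 80) = 0*(-337) = 0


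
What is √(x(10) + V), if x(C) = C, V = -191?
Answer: I*√181 ≈ 13.454*I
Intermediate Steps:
√(x(10) + V) = √(10 - 191) = √(-181) = I*√181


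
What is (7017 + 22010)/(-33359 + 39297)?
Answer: 29027/5938 ≈ 4.8883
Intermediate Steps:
(7017 + 22010)/(-33359 + 39297) = 29027/5938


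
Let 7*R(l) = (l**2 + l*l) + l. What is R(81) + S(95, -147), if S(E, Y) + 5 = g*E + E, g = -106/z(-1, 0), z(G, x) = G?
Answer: 84323/7 ≈ 12046.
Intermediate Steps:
g = 106 (g = -106/(-1) = -106*(-1) = 106)
R(l) = l/7 + 2*l**2/7 (R(l) = ((l**2 + l*l) + l)/7 = ((l**2 + l**2) + l)/7 = (2*l**2 + l)/7 = (l + 2*l**2)/7 = l/7 + 2*l**2/7)
S(E, Y) = -5 + 107*E (S(E, Y) = -5 + (106*E + E) = -5 + 107*E)
R(81) + S(95, -147) = (1/7)*81*(1 + 2*81) + (-5 + 107*95) = (1/7)*81*(1 + 162) + (-5 + 10165) = (1/7)*81*163 + 10160 = 13203/7 + 10160 = 84323/7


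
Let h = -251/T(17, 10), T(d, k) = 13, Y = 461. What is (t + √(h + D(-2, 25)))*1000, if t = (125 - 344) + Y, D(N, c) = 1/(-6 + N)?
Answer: 242000 + 250*I*√52546/13 ≈ 2.42e+5 + 4408.3*I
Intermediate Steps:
h = -251/13 ≈ -19.308
t = 242 (t = (125 - 344) + 461 = -219 + 461 = 242)
(t + √(h + D(-2, 25)))*1000 = (242 + √(-251/13 + 1/(-6 - 2)))*1000 = (242 + √(-251/13 + 1/(-8)))*1000 = (242 + √(-251/13 - ⅛))*1000 = (242 + √(-2021/104))*1000 = (242 + I*√52546/52)*1000 = 242000 + 250*I*√52546/13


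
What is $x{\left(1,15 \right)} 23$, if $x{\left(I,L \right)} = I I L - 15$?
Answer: $0$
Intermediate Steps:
$x{\left(I,L \right)} = -15 + L I^{2}$ ($x{\left(I,L \right)} = I^{2} L - 15 = L I^{2} - 15 = -15 + L I^{2}$)
$x{\left(1,15 \right)} 23 = \left(-15 + 15 \cdot 1^{2}\right) 23 = \left(-15 + 15 \cdot 1\right) 23 = \left(-15 + 15\right) 23 = 0 \cdot 23 = 0$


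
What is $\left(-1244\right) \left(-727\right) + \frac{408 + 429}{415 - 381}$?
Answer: $\frac{30750029}{34} \approx 9.0441 \cdot 10^{5}$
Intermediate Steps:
$\left(-1244\right) \left(-727\right) + \frac{408 + 429}{415 - 381} = 904388 + \frac{837}{34} = \frac{30750029}{34}$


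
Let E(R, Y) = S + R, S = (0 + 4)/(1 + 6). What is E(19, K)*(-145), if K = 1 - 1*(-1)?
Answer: -19865/7 ≈ -2837.9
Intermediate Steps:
K = 2 (K = 1 + 1 = 2)
S = 4/7 ≈ 0.57143
E(R, Y) = 4/7 + R
E(19, K)*(-145) = (4/7 + 19)*(-145) = (137/7)*(-145) = -19865/7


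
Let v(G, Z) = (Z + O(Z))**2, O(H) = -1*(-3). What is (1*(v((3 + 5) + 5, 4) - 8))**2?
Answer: 1681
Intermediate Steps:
O(H) = 3
v(G, Z) = (3 + Z)**2 (v(G, Z) = (Z + 3)**2 = (3 + Z)**2)
(1*(v((3 + 5) + 5, 4) - 8))**2 = (1*((3 + 4)**2 - 8))**2 = (1*(7**2 - 8))**2 = (1*(49 - 8))**2 = (1*41)**2 = 41**2 = 1681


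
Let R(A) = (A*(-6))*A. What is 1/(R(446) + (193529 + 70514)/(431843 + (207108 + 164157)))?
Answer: -803108/958505921525 ≈ -8.3787e-7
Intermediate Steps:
R(A) = -6*A² (R(A) = (-6*A)*A = -6*A²)
1/(R(446) + (193529 + 70514)/(431843 + (207108 + 164157))) = 1/(-6*446² + (193529 + 70514)/(431843 + (207108 + 164157))) = 1/(-6*198916 + 264043/(431843 + 371265)) = 1/(-1193496 + 264043/803108) = 1/(-958505921525/803108) = -803108/958505921525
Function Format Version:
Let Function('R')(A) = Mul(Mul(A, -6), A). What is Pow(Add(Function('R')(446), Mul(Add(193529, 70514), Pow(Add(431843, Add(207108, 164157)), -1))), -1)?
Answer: Rational(-803108, 958505921525) ≈ -8.3787e-7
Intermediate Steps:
Function('R')(A) = Mul(-6, Pow(A, 2)) (Function('R')(A) = Mul(Mul(-6, A), A) = Mul(-6, Pow(A, 2)))
Pow(Add(Function('R')(446), Mul(Add(193529, 70514), Pow(Add(431843, Add(207108, 164157)), -1))), -1) = Pow(Add(Mul(-6, Pow(446, 2)), Mul(Add(193529, 70514), Pow(Add(431843, Add(207108, 164157)), -1))), -1) = Pow(Add(Mul(-6, 198916), Mul(264043, Pow(Add(431843, 371265), -1))), -1) = Pow(Add(-1193496, Mul(264043, Pow(803108, -1))), -1) = Pow(Add(-1193496, Mul(264043, Rational(1, 803108))), -1) = Pow(Add(-1193496, Rational(264043, 803108)), -1) = Pow(Rational(-958505921525, 803108), -1) = Rational(-803108, 958505921525)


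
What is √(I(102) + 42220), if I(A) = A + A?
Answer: 2*√10606 ≈ 205.97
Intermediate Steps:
I(A) = 2*A
√(I(102) + 42220) = √(2*102 + 42220) = √(204 + 42220) = √42424 = 2*√10606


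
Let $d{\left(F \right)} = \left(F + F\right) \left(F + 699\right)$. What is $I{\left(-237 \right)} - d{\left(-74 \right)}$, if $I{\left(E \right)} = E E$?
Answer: $148669$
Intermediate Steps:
$I{\left(E \right)} = E^{2}$
$d{\left(F \right)} = 2 F \left(699 + F\right)$
$I{\left(-237 \right)} - d{\left(-74 \right)} = \left(-237\right)^{2} - 2 \left(-74\right) \left(699 - 74\right) = 56169 - 2 \left(-74\right) 625 = 56169 - -92500 = 56169 + 92500 = 148669$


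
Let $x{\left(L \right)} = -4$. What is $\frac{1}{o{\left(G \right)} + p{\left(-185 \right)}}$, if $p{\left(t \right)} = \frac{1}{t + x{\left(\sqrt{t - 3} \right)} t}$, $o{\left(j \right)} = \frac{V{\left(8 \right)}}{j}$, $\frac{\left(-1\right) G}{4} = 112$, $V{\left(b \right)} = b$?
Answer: $- \frac{31080}{499} \approx -62.285$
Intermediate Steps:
$G = -448$ ($G = \left(-4\right) 112 = -448$)
$o{\left(j \right)} = \frac{8}{j}$
$p{\left(t \right)} = - \frac{1}{3 t}$ ($p{\left(t \right)} = \frac{1}{t - 4 t} = \frac{1}{\left(-3\right) t} = - \frac{1}{3 t}$)
$\frac{1}{o{\left(G \right)} + p{\left(-185 \right)}} = \frac{1}{\frac{8}{-448} - \frac{1}{3 \left(-185\right)}} = \frac{1}{8 \left(- \frac{1}{448}\right) - - \frac{1}{555}} = \frac{1}{- \frac{1}{56} + \frac{1}{555}} = \frac{1}{- \frac{499}{31080}} = - \frac{31080}{499}$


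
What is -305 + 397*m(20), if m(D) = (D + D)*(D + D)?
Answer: 634895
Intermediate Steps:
m(D) = 4*D**2 (m(D) = (2*D)*(2*D) = 4*D**2)
-305 + 397*m(20) = -305 + 397*(4*20**2) = -305 + 397*(4*400) = -305 + 397*1600 = -305 + 635200 = 634895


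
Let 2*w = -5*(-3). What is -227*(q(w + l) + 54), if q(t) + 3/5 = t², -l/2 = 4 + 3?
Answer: -434251/20 ≈ -21713.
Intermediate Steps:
l = -14 (l = -2*(4 + 3) = -2*7 = -14)
w = 15/2 (w = (-5*(-3))/2 = (½)*15 = 15/2 ≈ 7.5000)
q(t) = -⅗ + t²
-227*(q(w + l) + 54) = -227*((-⅗ + (15/2 - 14)²) + 54) = -227*((-⅗ + (-13/2)²) + 54) = -227*((-⅗ + 169/4) + 54) = -227*(833/20 + 54) = -227*1913/20 = -434251/20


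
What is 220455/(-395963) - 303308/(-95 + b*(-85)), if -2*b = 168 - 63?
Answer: -242123165633/3458736805 ≈ -70.003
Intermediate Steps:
b = -105/2 (b = -(168 - 63)/2 = -½*105 = -105/2 ≈ -52.500)
220455/(-395963) - 303308/(-95 + b*(-85)) = 220455/(-395963) - 303308/(-95 - 105/2*(-85)) = 220455*(-1/395963) - 303308/(-95 + 8925/2) = -220455/395963 - 303308/8735/2 = -220455/395963 - 303308*2/8735 = -220455/395963 - 606616/8735 = -242123165633/3458736805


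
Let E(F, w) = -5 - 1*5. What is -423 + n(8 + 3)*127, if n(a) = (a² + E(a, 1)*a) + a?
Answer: 2371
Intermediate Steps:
E(F, w) = -10 (E(F, w) = -5 - 5 = -10)
n(a) = a² - 9*a (n(a) = (a² - 10*a) + a = a² - 9*a)
-423 + n(8 + 3)*127 = -423 + ((8 + 3)*(-9 + (8 + 3)))*127 = -423 + (11*(-9 + 11))*127 = -423 + (11*2)*127 = -423 + 22*127 = -423 + 2794 = 2371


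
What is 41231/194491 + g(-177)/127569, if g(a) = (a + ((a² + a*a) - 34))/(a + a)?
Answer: 1849822913929/8783101922166 ≈ 0.21061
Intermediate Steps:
g(a) = (-34 + a + 2*a²)/(2*a) (g(a) = (a + ((a² + a²) - 34))/((2*a)) = (a + (2*a² - 34))*(1/(2*a)) = (a + (-34 + 2*a²))*(1/(2*a)) = (-34 + a + 2*a²)*(1/(2*a)) = (-34 + a + 2*a²)/(2*a))
41231/194491 + g(-177)/127569 = 41231/194491 + (½ - 177 - 17/(-177))/127569 = 41231*(1/194491) + (½ - 177 - 17*(-1/177))*(1/127569) = 41231/194491 + (½ - 177 + 17/177)*(1/127569) = 41231/194491 - 62447/354*1/127569 = 41231/194491 - 62447/45159426 = 1849822913929/8783101922166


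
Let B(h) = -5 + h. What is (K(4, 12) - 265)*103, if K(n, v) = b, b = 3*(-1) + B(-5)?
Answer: -28634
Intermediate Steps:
b = -13 (b = 3*(-1) + (-5 - 5) = -3 - 10 = -13)
K(n, v) = -13
(K(4, 12) - 265)*103 = (-13 - 265)*103 = -278*103 = -28634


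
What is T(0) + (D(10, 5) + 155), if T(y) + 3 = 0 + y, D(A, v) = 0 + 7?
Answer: 159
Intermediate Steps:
D(A, v) = 7
T(y) = -3 + y (T(y) = -3 + (0 + y) = -3 + y)
T(0) + (D(10, 5) + 155) = (-3 + 0) + (7 + 155) = -3 + 162 = 159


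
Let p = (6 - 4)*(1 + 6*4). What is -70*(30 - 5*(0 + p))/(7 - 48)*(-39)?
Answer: 600600/41 ≈ 14649.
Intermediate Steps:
p = 50 (p = 2*(1 + 24) = 2*25 = 50)
-70*(30 - 5*(0 + p))/(7 - 48)*(-39) = -70*(30 - 5*(0 + 50))/(7 - 48)*(-39) = -70*(30 - 5*50)/(-41)*(-39) = -70*(30 - 250)*(-1)/41*(-39) = -(-15400)*(-1)/41*(-39) = -70*220/41*(-39) = -15400/41*(-39) = 600600/41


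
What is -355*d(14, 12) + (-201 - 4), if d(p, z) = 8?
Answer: -3045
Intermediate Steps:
-355*d(14, 12) + (-201 - 4) = -355*8 + (-201 - 4) = -2840 - 205 = -3045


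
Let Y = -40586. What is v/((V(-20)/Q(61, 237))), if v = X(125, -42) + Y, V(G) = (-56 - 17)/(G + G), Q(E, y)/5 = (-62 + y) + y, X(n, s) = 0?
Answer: -3344286400/73 ≈ -4.5812e+7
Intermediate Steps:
Q(E, y) = -310 + 10*y (Q(E, y) = 5*((-62 + y) + y) = 5*(-62 + 2*y) = -310 + 10*y)
V(G) = -73/(2*G) (V(G) = -73*1/(2*G) = -73/(2*G))
v = -40586 (v = 0 - 40586 = -40586)
v/((V(-20)/Q(61, 237))) = -40586/((-73/2/(-20))/(-310 + 10*237)) = -40586/((-73/2*(-1/20))/(-310 + 2370)) = -40586/((73/40)/2060) = -40586/((73/40)*(1/2060)) = -40586/73/82400 = -40586*82400/73 = -3344286400/73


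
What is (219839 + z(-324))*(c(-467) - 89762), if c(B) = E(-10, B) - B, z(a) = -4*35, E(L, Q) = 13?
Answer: -19615166118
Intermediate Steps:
z(a) = -140
c(B) = 13 - B
(219839 + z(-324))*(c(-467) - 89762) = (219839 - 140)*((13 - 1*(-467)) - 89762) = 219699*((13 + 467) - 89762) = 219699*(480 - 89762) = 219699*(-89282) = -19615166118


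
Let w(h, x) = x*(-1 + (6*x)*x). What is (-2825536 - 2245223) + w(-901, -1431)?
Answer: -17587145274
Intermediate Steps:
w(h, x) = x*(-1 + 6*x²)
(-2825536 - 2245223) + w(-901, -1431) = (-2825536 - 2245223) + (-1*(-1431) + 6*(-1431)³) = -5070759 + (1431 + 6*(-2930345991)) = -5070759 + (1431 - 17582075946) = -5070759 - 17582074515 = -17587145274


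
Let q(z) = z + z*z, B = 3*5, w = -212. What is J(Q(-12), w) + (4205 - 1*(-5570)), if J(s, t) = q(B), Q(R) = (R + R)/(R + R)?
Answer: 10015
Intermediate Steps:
Q(R) = 1 (Q(R) = (2*R)/((2*R)) = (2*R)*(1/(2*R)) = 1)
B = 15
q(z) = z + z**2
J(s, t) = 240 (J(s, t) = 15*(1 + 15) = 15*16 = 240)
J(Q(-12), w) + (4205 - 1*(-5570)) = 240 + (4205 - 1*(-5570)) = 240 + (4205 + 5570) = 240 + 9775 = 10015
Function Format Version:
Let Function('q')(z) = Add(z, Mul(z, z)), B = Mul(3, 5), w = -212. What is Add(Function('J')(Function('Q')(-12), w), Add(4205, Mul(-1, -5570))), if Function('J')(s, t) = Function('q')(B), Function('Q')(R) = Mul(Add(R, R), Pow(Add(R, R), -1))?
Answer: 10015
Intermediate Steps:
Function('Q')(R) = 1 (Function('Q')(R) = Mul(Mul(2, R), Pow(Mul(2, R), -1)) = Mul(Mul(2, R), Mul(Rational(1, 2), Pow(R, -1))) = 1)
B = 15
Function('q')(z) = Add(z, Pow(z, 2))
Function('J')(s, t) = 240 (Function('J')(s, t) = Mul(15, Add(1, 15)) = Mul(15, 16) = 240)
Add(Function('J')(Function('Q')(-12), w), Add(4205, Mul(-1, -5570))) = Add(240, Add(4205, Mul(-1, -5570))) = Add(240, Add(4205, 5570)) = Add(240, 9775) = 10015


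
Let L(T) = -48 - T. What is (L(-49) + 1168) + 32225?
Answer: 33394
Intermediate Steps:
(L(-49) + 1168) + 32225 = ((-48 - 1*(-49)) + 1168) + 32225 = ((-48 + 49) + 1168) + 32225 = (1 + 1168) + 32225 = 1169 + 32225 = 33394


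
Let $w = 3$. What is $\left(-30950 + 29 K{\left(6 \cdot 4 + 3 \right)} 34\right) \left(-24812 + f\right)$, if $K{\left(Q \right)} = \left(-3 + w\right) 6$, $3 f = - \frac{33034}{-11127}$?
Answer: $\frac{25633295661100}{33381} \approx 7.679 \cdot 10^{8}$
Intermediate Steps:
$f = \frac{33034}{33381}$ ($f = \frac{\left(-33034\right) \frac{1}{-11127}}{3} = \frac{\left(-33034\right) \left(- \frac{1}{11127}\right)}{3} = \frac{1}{3} \cdot \frac{33034}{11127} = \frac{33034}{33381} \approx 0.9896$)
$K{\left(Q \right)} = 0$ ($K{\left(Q \right)} = \left(-3 + 3\right) 6 = 0 \cdot 6 = 0$)
$\left(-30950 + 29 K{\left(6 \cdot 4 + 3 \right)} 34\right) \left(-24812 + f\right) = \left(-30950 + 29 \cdot 0 \cdot 34\right) \left(-24812 + \frac{33034}{33381}\right) = \left(-30950 + 0 \cdot 34\right) \left(- \frac{828216338}{33381}\right) = \left(-30950 + 0\right) \left(- \frac{828216338}{33381}\right) = \left(-30950\right) \left(- \frac{828216338}{33381}\right) = \frac{25633295661100}{33381}$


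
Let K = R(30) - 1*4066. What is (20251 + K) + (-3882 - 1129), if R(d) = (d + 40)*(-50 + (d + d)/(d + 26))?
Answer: 7749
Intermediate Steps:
R(d) = (-50 + 2*d/(26 + d))*(40 + d) (R(d) = (40 + d)*(-50 + (2*d)/(26 + d)) = (40 + d)*(-50 + 2*d/(26 + d)) = (-50 + 2*d/(26 + d))*(40 + d))
K = -7491 (K = 4*(-13000 - 805*30 - 12*30²)/(26 + 30) - 1*4066 = 4*(-13000 - 24150 - 12*900)/56 - 4066 = 4*(1/56)*(-13000 - 24150 - 10800) - 4066 = 4*(1/56)*(-47950) - 4066 = -3425 - 4066 = -7491)
(20251 + K) + (-3882 - 1129) = (20251 - 7491) + (-3882 - 1129) = 12760 - 5011 = 7749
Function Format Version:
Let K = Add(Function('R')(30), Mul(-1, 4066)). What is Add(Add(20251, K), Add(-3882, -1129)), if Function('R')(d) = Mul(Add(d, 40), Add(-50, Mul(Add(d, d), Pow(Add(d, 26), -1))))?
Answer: 7749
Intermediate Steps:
Function('R')(d) = Mul(Add(-50, Mul(2, d, Pow(Add(26, d), -1))), Add(40, d)) (Function('R')(d) = Mul(Add(40, d), Add(-50, Mul(Mul(2, d), Pow(Add(26, d), -1)))) = Mul(Add(40, d), Add(-50, Mul(2, d, Pow(Add(26, d), -1)))) = Mul(Add(-50, Mul(2, d, Pow(Add(26, d), -1))), Add(40, d)))
K = -7491 (K = Add(Mul(4, Pow(Add(26, 30), -1), Add(-13000, Mul(-805, 30), Mul(-12, Pow(30, 2)))), Mul(-1, 4066)) = Add(Mul(4, Pow(56, -1), Add(-13000, -24150, Mul(-12, 900))), -4066) = Add(Mul(4, Rational(1, 56), Add(-13000, -24150, -10800)), -4066) = Add(Mul(4, Rational(1, 56), -47950), -4066) = Add(-3425, -4066) = -7491)
Add(Add(20251, K), Add(-3882, -1129)) = Add(Add(20251, -7491), Add(-3882, -1129)) = Add(12760, -5011) = 7749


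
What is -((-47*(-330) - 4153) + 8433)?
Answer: -19790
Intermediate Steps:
-((-47*(-330) - 4153) + 8433) = -((15510 - 4153) + 8433) = -(11357 + 8433) = -1*19790 = -19790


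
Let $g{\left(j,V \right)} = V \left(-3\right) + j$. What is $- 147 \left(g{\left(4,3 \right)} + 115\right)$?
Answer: $-16170$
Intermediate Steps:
$g{\left(j,V \right)} = j - 3 V$ ($g{\left(j,V \right)} = - 3 V + j = j - 3 V$)
$- 147 \left(g{\left(4,3 \right)} + 115\right) = - 147 \left(\left(4 - 9\right) + 115\right) = - 147 \left(-5 + 115\right) = \left(-147\right) 110 = -16170$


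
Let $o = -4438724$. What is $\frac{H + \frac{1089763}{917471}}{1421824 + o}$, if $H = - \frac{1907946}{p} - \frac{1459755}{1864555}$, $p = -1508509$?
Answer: $- \frac{39170270208536417}{70775619541986301989550} \approx -5.5344 \cdot 10^{-7}$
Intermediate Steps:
$H = \frac{24643939977}{51139963609}$ ($H = - \frac{1907946}{-1508509} - \frac{1459755}{1864555} = \left(-1907946\right) \left(- \frac{1}{1508509}\right) - \frac{26541}{33901} = \frac{1907946}{1508509} - \frac{26541}{33901} = \frac{24643939977}{51139963609} \approx 0.48189$)
$\frac{H + \frac{1089763}{917471}}{1421824 + o} = \frac{\frac{24643939977}{51139963609} + \frac{1089763}{917471}}{1421824 - 4438724} = \frac{\frac{24643939977}{51139963609} + 1089763 \cdot \frac{1}{917471}}{-3016900} = \left(\frac{24643939977}{51139963609} + \frac{1089763}{917471}\right) \left(- \frac{1}{3016900}\right) = \frac{78340540417072834}{46919433552312839} \left(- \frac{1}{3016900}\right) = - \frac{39170270208536417}{70775619541986301989550}$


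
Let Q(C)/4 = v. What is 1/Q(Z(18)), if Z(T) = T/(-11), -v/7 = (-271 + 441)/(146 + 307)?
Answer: -453/4760 ≈ -0.095168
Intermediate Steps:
v = -1190/453 (v = -7*(-271 + 441)/(146 + 307) = -1190/453 ≈ -2.6269)
Z(T) = -T/11 (Z(T) = T*(-1/11) = -T/11)
Q(C) = -4760/453 (Q(C) = 4*(-1190/453) = -4760/453)
1/Q(Z(18)) = 1/(-4760/453) = -453/4760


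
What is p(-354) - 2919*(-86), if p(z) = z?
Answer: 250680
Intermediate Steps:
p(-354) - 2919*(-86) = -354 - 2919*(-86) = -354 - 1*(-251034) = -354 + 251034 = 250680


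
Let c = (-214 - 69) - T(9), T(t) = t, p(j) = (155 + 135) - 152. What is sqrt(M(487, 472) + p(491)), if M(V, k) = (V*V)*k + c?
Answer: sqrt(111943614) ≈ 10580.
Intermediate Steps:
p(j) = 138 (p(j) = 290 - 152 = 138)
c = -292 (c = (-214 - 69) - 1*9 = -283 - 9 = -292)
M(V, k) = -292 + k*V**2 (M(V, k) = (V*V)*k - 292 = V**2*k - 292 = k*V**2 - 292 = -292 + k*V**2)
sqrt(M(487, 472) + p(491)) = sqrt((-292 + 472*487**2) + 138) = sqrt((-292 + 472*237169) + 138) = sqrt((-292 + 111943768) + 138) = sqrt(111943476 + 138) = sqrt(111943614)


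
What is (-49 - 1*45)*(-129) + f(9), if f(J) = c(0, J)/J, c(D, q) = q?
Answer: 12127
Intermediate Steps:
f(J) = 1 (f(J) = J/J = 1)
(-49 - 1*45)*(-129) + f(9) = (-49 - 1*45)*(-129) + 1 = (-49 - 45)*(-129) + 1 = -94*(-129) + 1 = 12126 + 1 = 12127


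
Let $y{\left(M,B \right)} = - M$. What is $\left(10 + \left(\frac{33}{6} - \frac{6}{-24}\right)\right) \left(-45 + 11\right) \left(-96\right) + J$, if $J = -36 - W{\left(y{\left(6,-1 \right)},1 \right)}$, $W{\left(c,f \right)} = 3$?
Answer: $51369$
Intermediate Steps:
$J = -39$ ($J = -36 - 3 = -39$)
$\left(10 + \left(\frac{33}{6} - \frac{6}{-24}\right)\right) \left(-45 + 11\right) \left(-96\right) + J = \left(10 + \left(\frac{33}{6} - \frac{6}{-24}\right)\right) \left(-45 + 11\right) \left(-96\right) - 39 = \left(10 + \left(33 \cdot \frac{1}{6} - - \frac{1}{4}\right)\right) \left(-34\right) \left(-96\right) - 39 = \left(10 + \left(\frac{11}{2} + \frac{1}{4}\right)\right) \left(-34\right) \left(-96\right) - 39 = \left(10 + \frac{23}{4}\right) \left(-34\right) \left(-96\right) - 39 = \frac{63}{4} \left(-34\right) \left(-96\right) - 39 = \left(- \frac{1071}{2}\right) \left(-96\right) - 39 = 51408 - 39 = 51369$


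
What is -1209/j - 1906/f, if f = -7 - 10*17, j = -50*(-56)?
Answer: 5122807/495600 ≈ 10.337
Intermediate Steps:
j = 2800
f = -177 (f = -7 - 170 = -177)
-1209/j - 1906/f = -1209/2800 - 1906/(-177) = -1209*1/2800 - 1906*(-1/177) = -1209/2800 + 1906/177 = 5122807/495600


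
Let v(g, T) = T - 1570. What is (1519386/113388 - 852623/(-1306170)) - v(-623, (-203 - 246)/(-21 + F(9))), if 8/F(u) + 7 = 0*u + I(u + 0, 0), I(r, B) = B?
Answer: 27195615751222/17391000465 ≈ 1563.8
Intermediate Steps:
F(u) = -8/7 (F(u) = 8/(-7 + (0*u + 0)) = 8/(-7 + (0 + 0)) = 8/(-7 + 0) = 8/(-7) = 8*(-⅐) = -8/7)
v(g, T) = -1570 + T
(1519386/113388 - 852623/(-1306170)) - v(-623, (-203 - 246)/(-21 + F(9))) = (1519386/113388 - 852623/(-1306170)) - (-1570 + (-203 - 246)/(-21 - 8/7)) = (1519386*(1/113388) - 852623*(-1/1306170)) - (-1570 - 449/(-155/7)) = (23021/1718 + 852623/1306170) - (-1570 - 449*(-7/155)) = 7883536471/561000015 - (-1570 + 3143/155) = 7883536471/561000015 - 1*(-240207/155) = 7883536471/561000015 + 240207/155 = 27195615751222/17391000465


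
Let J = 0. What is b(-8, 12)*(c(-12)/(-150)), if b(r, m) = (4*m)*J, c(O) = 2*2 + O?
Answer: 0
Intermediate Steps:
c(O) = 4 + O
b(r, m) = 0 (b(r, m) = (4*m)*0 = 0)
b(-8, 12)*(c(-12)/(-150)) = 0*((4 - 12)/(-150)) = 0*(-8*(-1/150)) = 0*(4/75) = 0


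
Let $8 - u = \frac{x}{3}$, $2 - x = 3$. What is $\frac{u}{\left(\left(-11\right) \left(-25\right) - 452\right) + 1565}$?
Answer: $\frac{25}{4164} \approx 0.0060038$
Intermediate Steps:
$x = -1$ ($x = 2 - 3 = -1$)
$u = \frac{25}{3}$ ($u = 8 - - \frac{1}{3} = 8 + \frac{1}{3} = \frac{25}{3} \approx 8.3333$)
$\frac{u}{\left(\left(-11\right) \left(-25\right) - 452\right) + 1565} = \frac{25}{3 \left(\left(\left(-11\right) \left(-25\right) - 452\right) + 1565\right)} = \frac{25}{3 \left(\left(275 - 452\right) + 1565\right)} = \frac{25}{3 \left(-177 + 1565\right)} = \frac{25}{3 \cdot 1388} = \frac{25}{3} \cdot \frac{1}{1388} = \frac{25}{4164}$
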